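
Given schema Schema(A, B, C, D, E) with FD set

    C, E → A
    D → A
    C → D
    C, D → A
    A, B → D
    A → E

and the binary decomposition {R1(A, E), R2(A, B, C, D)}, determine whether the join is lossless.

Common attributes: R1 ∩ R2 = {A}.
Closure of {A}: A → E applies, adding E. So (A)⁺ = {A, E}.
This closure contains every attribute of R1, so R1 ∩ R2 → R1. The join is lossless.

Yes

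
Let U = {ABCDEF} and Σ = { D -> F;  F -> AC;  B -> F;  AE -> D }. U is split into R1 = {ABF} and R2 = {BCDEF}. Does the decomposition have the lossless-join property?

Common attributes: R1 ∩ R2 = {BF}.
Closure of {BF}: F → AC applies, adding AC. So (BF)⁺ = {ABCF}.
This closure contains every attribute of R1, so R1 ∩ R2 → R1. The join is lossless.

Yes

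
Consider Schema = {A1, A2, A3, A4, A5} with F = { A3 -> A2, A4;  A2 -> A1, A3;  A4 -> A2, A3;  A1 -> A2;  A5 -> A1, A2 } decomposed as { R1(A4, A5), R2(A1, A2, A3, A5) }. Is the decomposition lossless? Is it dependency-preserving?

lossless but not dependency-preserving

Lossless test: (A5)⁺ = {A1, A2, A3, A4, A5}, which contains all of one fragment — lossless.
Dependency preservation: the restricted closure of {A3} across the fragments never reaches {A2, A4}, so A3 → A2, A4 cannot be enforced without a join — not preserved.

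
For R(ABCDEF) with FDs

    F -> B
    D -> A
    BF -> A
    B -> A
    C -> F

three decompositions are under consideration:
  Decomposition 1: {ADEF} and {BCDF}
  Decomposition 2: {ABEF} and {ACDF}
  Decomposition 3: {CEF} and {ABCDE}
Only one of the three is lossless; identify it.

Decomposition 1: common = {DF}, closure = {ABDF} → lossy.
Decomposition 2: common = {AF}, closure = {ABF} → lossy.
Decomposition 3: common = {CE}, closure = {ABCEF} → lossless.

Decomposition 3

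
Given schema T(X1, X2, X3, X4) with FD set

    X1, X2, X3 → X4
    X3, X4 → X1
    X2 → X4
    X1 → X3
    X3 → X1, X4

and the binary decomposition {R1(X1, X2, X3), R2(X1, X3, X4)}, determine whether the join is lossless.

Yes

Common attributes: R1 ∩ R2 = {X1, X3}.
Closure of {X1, X3}: X3 → X1, X4 applies, adding X4. So (X1, X3)⁺ = {X1, X3, X4}.
This closure contains every attribute of R2, so R1 ∩ R2 → R2. The join is lossless.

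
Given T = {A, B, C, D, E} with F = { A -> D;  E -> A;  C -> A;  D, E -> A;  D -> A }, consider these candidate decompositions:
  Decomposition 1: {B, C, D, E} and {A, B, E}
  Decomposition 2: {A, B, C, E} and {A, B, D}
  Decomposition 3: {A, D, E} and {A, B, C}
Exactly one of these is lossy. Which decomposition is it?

Decomposition 1: common = {B, E}, closure = {A, B, D, E} → lossless.
Decomposition 2: common = {A, B}, closure = {A, B, D} → lossless.
Decomposition 3: common = {A}, closure = {A, D} → lossy.

Decomposition 3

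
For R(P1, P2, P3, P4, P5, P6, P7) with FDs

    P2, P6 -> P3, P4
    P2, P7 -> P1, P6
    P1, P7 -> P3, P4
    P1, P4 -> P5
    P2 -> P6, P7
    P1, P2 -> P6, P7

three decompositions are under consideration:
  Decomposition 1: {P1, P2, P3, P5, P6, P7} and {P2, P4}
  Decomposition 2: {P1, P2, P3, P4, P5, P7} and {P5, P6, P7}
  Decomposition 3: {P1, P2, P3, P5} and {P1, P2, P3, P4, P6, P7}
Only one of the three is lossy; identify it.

Decomposition 2

Decomposition 1: common = {P2}, closure = {P1, P2, P3, P4, P5, P6, P7} → lossless.
Decomposition 2: common = {P5, P7}, closure = {P5, P7} → lossy.
Decomposition 3: common = {P1, P2, P3}, closure = {P1, P2, P3, P4, P5, P6, P7} → lossless.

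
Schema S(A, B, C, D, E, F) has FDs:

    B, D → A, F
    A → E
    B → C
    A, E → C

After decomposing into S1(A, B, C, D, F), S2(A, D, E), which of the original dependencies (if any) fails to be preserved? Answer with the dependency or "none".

B, D → A, F lies within S1.
A → E lies within S2.
B → C lies within S1.
A, E → C: restricted closure across fragments reaches C.
Every dependency is enforceable on the fragments, so the decomposition is dependency-preserving.

none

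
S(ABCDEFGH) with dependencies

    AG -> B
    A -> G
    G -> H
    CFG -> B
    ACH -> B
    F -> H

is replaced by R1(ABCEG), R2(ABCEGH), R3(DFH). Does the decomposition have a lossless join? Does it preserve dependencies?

Lossless test (chase): Rows 1 and 2 agree on G; apply G→H and equate their H entries. No row becomes fully distinguished — the join is lossy.
Dependency preservation: the restricted closure of {CFG} across the fragments never reaches {B}, so CFG → B cannot be enforced without a join — not preserved.

lossy and not dependency-preserving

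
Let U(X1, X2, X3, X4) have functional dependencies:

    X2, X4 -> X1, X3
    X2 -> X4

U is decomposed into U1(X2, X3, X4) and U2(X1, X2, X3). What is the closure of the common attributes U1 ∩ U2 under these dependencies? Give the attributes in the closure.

X1, X2, X3, X4

U1 ∩ U2 = {X2, X3}.
X2 → X4 applies, adding X4
X2, X4 → X1, X3 applies, adding X1
Closure: {X1, X2, X3, X4}.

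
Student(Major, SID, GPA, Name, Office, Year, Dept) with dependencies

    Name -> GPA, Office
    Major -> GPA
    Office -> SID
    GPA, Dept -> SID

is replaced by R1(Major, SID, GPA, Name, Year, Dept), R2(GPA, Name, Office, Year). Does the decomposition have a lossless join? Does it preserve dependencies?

lossless but not dependency-preserving

Lossless test: (GPA, Name, Year)⁺ = {SID, GPA, Name, Office, Year}, which contains all of one fragment — lossless.
Dependency preservation: the restricted closure of {Office} across the fragments never reaches {SID}, so Office → SID cannot be enforced without a join — not preserved.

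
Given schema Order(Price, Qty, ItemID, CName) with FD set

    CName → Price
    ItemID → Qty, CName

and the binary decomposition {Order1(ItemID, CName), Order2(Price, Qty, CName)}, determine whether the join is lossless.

No

Common attributes: Order1 ∩ Order2 = {CName}.
Closure of {CName}: CName → Price applies, adding Price. So (CName)⁺ = {Price, CName}.
The closure contains neither all of Order1 = {ItemID, CName} nor all of Order2 = {Price, Qty, CName}, so the common attributes are not a superkey of either fragment. The join is lossy.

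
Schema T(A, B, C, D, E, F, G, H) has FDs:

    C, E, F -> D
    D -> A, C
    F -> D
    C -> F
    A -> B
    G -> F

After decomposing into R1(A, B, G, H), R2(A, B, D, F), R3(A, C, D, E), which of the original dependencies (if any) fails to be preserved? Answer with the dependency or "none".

G -> F

Check G → F: no single fragment contains all of {F, G}, and the restricted closure of {G} across the fragments never reaches {F}.
C, E, F → D is preserved.
D → A, C is preserved.
F → D is preserved.
C → F is preserved.
A → B is preserved.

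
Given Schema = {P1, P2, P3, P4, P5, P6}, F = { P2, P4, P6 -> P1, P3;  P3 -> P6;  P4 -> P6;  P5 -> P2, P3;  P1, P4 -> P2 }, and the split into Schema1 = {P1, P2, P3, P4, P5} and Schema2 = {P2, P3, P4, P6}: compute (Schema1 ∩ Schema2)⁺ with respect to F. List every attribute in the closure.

Schema1 ∩ Schema2 = {P2, P3, P4}.
P3 → P6 applies, adding P6
P2, P4, P6 → P1, P3 applies, adding P1
Closure: {P1, P2, P3, P4, P6}.

P1, P2, P3, P4, P6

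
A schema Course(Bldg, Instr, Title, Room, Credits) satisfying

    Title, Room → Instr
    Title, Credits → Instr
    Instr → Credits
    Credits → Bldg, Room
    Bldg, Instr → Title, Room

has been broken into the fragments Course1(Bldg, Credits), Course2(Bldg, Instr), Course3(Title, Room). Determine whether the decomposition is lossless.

No

Chase test. Columns are Bldg, Instr, Title, Room, Credits; row i has aⱼ where attribute j ∈ Coursei, else bᵢⱼ.
Initial tableau (one row per fragment):
  row 1: a1 b12 b13 b14 a5
  row 2: a1 a2 b23 b24 b25
  row 3: b31 b32 a3 a4 b35
No row becomes fully distinguished — the join is lossy.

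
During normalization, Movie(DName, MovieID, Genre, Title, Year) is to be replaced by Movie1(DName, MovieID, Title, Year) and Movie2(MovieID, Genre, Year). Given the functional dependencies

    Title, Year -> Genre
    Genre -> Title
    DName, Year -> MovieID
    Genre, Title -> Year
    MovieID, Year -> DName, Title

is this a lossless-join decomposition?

Yes

Common attributes: Movie1 ∩ Movie2 = {MovieID, Year}.
Closure of {MovieID, Year}: MovieID, Year → DName, Title applies, adding DName, Title; Title, Year → Genre applies, adding Genre. So (MovieID, Year)⁺ = {DName, MovieID, Genre, Title, Year}.
This closure contains every attribute of Movie1, so Movie1 ∩ Movie2 → Movie1. The join is lossless.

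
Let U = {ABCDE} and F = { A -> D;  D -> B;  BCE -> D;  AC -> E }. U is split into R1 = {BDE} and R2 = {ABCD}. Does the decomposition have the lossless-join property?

Common attributes: R1 ∩ R2 = {BD}.
No dependency enlarges {BD}, so (BD)⁺ = {BD}.
The closure contains neither all of R1 = {BDE} nor all of R2 = {ABCD}, so the common attributes are not a superkey of either fragment. The join is lossy.

No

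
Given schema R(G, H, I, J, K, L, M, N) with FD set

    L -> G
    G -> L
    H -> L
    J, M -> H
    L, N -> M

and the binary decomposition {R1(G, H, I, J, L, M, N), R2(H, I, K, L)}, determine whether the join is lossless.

Common attributes: R1 ∩ R2 = {H, I, L}.
Closure of {H, I, L}: L → G applies, adding G. So (H, I, L)⁺ = {G, H, I, L}.
The closure contains neither all of R1 = {G, H, I, J, L, M, N} nor all of R2 = {H, I, K, L}, so the common attributes are not a superkey of either fragment. The join is lossy.

No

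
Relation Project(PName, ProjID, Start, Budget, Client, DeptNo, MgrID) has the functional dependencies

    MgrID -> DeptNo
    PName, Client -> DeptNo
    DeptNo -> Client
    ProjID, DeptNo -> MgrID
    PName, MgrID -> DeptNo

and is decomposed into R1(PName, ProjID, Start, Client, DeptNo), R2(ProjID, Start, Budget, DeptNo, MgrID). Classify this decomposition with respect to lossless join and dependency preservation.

lossy but dependency-preserving

Lossless test: (ProjID, Start, DeptNo)⁺ = {ProjID, Start, Client, DeptNo, MgrID}, which is a superkey of neither fragment — lossy.
Dependency preservation: PName, MgrID → DeptNo is not contained in any single fragment, but the restricted closure of its left-hand side across the fragments still reaches the right-hand side; the remaining FDs each lie inside some fragment. All dependencies are preserved.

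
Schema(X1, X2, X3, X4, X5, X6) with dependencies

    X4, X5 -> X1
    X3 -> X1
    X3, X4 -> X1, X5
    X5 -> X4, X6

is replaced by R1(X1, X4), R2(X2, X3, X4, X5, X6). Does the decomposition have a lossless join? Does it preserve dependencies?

Lossless test: (X4)⁺ = {X4}, which is a superkey of neither fragment — lossy.
Dependency preservation: the restricted closure of {X4, X5} across the fragments never reaches {X1}, so X4, X5 → X1 cannot be enforced without a join — not preserved.

lossy and not dependency-preserving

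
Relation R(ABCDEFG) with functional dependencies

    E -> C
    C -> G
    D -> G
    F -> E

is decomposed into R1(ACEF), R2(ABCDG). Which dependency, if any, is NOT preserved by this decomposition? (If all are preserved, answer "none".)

none

E → C lies within R1.
C → G lies within R2.
D → G lies within R2.
F → E lies within R1.
Every dependency is enforceable on the fragments, so the decomposition is dependency-preserving.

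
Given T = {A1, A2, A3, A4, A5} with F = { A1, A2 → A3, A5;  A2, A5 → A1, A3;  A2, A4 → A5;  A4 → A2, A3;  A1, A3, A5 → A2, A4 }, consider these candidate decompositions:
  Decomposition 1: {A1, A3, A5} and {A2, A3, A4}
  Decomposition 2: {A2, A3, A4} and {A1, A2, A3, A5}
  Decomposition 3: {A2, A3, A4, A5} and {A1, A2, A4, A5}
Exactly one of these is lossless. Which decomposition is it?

Decomposition 1: common = {A3}, closure = {A3} → lossy.
Decomposition 2: common = {A2, A3}, closure = {A2, A3} → lossy.
Decomposition 3: common = {A2, A4, A5}, closure = {A1, A2, A3, A4, A5} → lossless.

Decomposition 3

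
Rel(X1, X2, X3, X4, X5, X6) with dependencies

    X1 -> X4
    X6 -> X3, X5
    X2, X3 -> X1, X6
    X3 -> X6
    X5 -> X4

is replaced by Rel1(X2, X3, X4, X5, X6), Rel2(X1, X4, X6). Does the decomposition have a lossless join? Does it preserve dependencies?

Lossless test: (X4, X6)⁺ = {X3, X4, X5, X6}, which is a superkey of neither fragment — lossy.
Dependency preservation: the restricted closure of {X2, X3} across the fragments never reaches {X1, X6}, so X2, X3 → X1, X6 cannot be enforced without a join — not preserved.

lossy and not dependency-preserving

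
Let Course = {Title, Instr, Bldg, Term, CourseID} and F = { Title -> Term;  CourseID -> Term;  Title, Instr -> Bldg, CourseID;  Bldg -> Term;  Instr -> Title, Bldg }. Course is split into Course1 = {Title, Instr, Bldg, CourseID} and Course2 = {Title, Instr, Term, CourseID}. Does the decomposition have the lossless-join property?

Yes

Common attributes: Course1 ∩ Course2 = {Title, Instr, CourseID}.
Closure of {Title, Instr, CourseID}: Title → Term applies, adding Term; Title, Instr → Bldg, CourseID applies, adding Bldg. So (Title, Instr, CourseID)⁺ = {Title, Instr, Bldg, Term, CourseID}.
This closure contains every attribute of Course1, so Course1 ∩ Course2 → Course1. The join is lossless.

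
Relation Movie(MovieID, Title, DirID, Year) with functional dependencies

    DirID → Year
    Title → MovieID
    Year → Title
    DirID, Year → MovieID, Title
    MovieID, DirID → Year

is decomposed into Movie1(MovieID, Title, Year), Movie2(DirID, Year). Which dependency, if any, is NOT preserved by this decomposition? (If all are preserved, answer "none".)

DirID → Year lies within Movie2.
Title → MovieID lies within Movie1.
Year → Title lies within Movie1.
DirID, Year → MovieID, Title: restricted closure across fragments reaches MovieID, Title.
MovieID, DirID → Year: restricted closure across fragments reaches Year.
Every dependency is enforceable on the fragments, so the decomposition is dependency-preserving.

none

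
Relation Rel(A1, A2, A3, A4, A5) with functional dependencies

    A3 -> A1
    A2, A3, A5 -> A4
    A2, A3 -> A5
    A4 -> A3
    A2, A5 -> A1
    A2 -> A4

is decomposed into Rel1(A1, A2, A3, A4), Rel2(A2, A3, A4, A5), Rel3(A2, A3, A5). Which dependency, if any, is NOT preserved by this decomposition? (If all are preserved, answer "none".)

A3 → A1 lies within Rel1.
A2, A3, A5 → A4 lies within Rel2.
A2, A3 → A5 lies within Rel2.
A4 → A3 lies within Rel1.
A2, A5 → A1: restricted closure across fragments reaches A1.
A2 → A4 lies within Rel1.
Every dependency is enforceable on the fragments, so the decomposition is dependency-preserving.

none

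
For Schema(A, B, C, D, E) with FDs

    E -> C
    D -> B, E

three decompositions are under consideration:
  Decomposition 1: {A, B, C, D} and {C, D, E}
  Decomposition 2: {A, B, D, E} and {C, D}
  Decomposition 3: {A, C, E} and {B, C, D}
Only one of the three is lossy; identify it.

Decomposition 3

Decomposition 1: common = {C, D}, closure = {B, C, D, E} → lossless.
Decomposition 2: common = {D}, closure = {B, C, D, E} → lossless.
Decomposition 3: common = {C}, closure = {C} → lossy.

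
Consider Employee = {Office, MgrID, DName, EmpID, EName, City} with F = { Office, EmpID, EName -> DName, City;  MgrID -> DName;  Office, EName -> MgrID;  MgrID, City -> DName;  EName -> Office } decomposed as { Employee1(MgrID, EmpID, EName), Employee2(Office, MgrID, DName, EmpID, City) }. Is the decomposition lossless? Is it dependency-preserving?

lossy and not dependency-preserving

Lossless test: (MgrID, EmpID)⁺ = {MgrID, DName, EmpID}, which is a superkey of neither fragment — lossy.
Dependency preservation: the restricted closure of {Office, EmpID, EName} across the fragments never reaches {DName, City}, so Office, EmpID, EName → DName, City cannot be enforced without a join — not preserved.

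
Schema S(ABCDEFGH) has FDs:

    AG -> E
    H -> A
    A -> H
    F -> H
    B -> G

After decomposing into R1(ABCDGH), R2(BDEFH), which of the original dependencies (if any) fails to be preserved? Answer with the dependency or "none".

AG -> E

Check AG → E: no single fragment contains all of {AEG}, and the restricted closure of {AG} across the fragments never reaches {E}.
H → A is preserved.
A → H is preserved.
F → H is preserved.
B → G is preserved.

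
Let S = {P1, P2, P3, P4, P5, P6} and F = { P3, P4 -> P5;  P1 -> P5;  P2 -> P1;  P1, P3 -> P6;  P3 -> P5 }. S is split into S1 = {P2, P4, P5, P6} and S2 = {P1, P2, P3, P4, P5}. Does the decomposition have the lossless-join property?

Common attributes: S1 ∩ S2 = {P2, P4, P5}.
Closure of {P2, P4, P5}: P2 → P1 applies, adding P1. So (P2, P4, P5)⁺ = {P1, P2, P4, P5}.
The closure contains neither all of S1 = {P2, P4, P5, P6} nor all of S2 = {P1, P2, P3, P4, P5}, so the common attributes are not a superkey of either fragment. The join is lossy.

No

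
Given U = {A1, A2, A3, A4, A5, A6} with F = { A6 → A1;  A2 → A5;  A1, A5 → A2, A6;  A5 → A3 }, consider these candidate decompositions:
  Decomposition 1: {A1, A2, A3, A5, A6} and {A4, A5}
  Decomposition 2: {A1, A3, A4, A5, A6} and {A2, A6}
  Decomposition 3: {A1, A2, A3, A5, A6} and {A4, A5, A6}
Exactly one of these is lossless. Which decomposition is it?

Decomposition 1: common = {A5}, closure = {A3, A5} → lossy.
Decomposition 2: common = {A6}, closure = {A1, A6} → lossy.
Decomposition 3: common = {A5, A6}, closure = {A1, A2, A3, A5, A6} → lossless.

Decomposition 3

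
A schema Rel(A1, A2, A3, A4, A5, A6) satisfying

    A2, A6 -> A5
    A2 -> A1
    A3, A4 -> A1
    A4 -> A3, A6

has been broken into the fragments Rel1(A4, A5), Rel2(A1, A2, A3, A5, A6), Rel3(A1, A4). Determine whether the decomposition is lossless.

No

Chase test. Columns are A1, A2, A3, A4, A5, A6; row i has aⱼ where attribute j ∈ Reli, else bᵢⱼ.
Initial tableau (one row per fragment):
  row 1: b11 b12 b13 a4 a5 b16
  row 2: a1 a2 a3 b24 a5 a6
  row 3: a1 b32 b33 a4 b35 b36
Rows 1 and 3 agree on A4; apply A4→A3, A6 and equate their A3, A6 entries.
Rows 1 and 3 agree on A3, A4; apply A3, A4→A1 and equate their A1 entries.
No row becomes fully distinguished — the join is lossy.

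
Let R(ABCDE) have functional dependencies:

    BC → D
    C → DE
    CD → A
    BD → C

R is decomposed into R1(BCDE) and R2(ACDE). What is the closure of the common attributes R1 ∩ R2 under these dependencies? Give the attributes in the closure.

ACDE

R1 ∩ R2 = {CDE}.
CD → A applies, adding A
Closure: {ACDE}.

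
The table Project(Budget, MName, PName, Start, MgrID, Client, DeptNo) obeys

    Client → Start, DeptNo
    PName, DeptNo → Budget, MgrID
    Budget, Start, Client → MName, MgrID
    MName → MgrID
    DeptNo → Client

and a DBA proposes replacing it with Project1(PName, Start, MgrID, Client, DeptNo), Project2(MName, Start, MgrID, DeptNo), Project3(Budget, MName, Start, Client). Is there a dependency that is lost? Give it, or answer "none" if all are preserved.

Check PName, DeptNo → Budget, MgrID: no single fragment contains all of {Budget, PName, MgrID, DeptNo}, and the restricted closure of {PName, DeptNo} across the fragments never reaches {Budget, MgrID}.
Client → Start, DeptNo is preserved.
Budget, Start, Client → MName, MgrID is preserved.
MName → MgrID is preserved.
DeptNo → Client is preserved.

PName, DeptNo → Budget, MgrID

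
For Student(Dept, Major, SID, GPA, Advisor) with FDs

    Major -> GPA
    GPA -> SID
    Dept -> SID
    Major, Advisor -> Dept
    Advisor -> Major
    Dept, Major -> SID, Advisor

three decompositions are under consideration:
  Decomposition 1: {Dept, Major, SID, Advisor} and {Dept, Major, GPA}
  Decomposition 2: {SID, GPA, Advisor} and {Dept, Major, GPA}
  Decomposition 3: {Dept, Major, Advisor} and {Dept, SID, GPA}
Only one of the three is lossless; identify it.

Decomposition 1: common = {Dept, Major}, closure = {Dept, Major, SID, GPA, Advisor} → lossless.
Decomposition 2: common = {GPA}, closure = {SID, GPA} → lossy.
Decomposition 3: common = {Dept}, closure = {Dept, SID} → lossy.

Decomposition 1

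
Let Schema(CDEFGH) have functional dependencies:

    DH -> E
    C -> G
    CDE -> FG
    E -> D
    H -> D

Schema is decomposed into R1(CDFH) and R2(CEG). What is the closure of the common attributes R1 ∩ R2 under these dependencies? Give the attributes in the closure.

CG

R1 ∩ R2 = {C}.
C → G applies, adding G
Closure: {CG}.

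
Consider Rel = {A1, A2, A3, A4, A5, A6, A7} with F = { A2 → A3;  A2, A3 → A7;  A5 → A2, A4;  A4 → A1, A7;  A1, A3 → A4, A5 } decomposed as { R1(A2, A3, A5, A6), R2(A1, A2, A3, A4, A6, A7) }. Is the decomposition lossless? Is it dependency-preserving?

lossy and not dependency-preserving

Lossless test: (A2, A3, A6)⁺ = {A2, A3, A6, A7}, which is a superkey of neither fragment — lossy.
Dependency preservation: the restricted closure of {A5} across the fragments never reaches {A2, A4}, so A5 → A2, A4 cannot be enforced without a join — not preserved.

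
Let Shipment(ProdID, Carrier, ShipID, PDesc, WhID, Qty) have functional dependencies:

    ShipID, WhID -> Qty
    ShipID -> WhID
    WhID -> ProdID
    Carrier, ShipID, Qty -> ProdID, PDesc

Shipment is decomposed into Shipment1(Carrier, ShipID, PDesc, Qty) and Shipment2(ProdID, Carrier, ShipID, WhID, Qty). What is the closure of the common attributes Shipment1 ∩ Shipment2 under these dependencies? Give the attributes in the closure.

ProdID, Carrier, ShipID, PDesc, WhID, Qty

Shipment1 ∩ Shipment2 = {Carrier, ShipID, Qty}.
ShipID → WhID applies, adding WhID
WhID → ProdID applies, adding ProdID
Carrier, ShipID, Qty → ProdID, PDesc applies, adding PDesc
Closure: {ProdID, Carrier, ShipID, PDesc, WhID, Qty}.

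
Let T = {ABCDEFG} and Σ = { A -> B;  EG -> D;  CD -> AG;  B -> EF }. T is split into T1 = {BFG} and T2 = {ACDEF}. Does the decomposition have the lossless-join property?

No

Common attributes: T1 ∩ T2 = {F}.
No dependency enlarges {F}, so (F)⁺ = {F}.
The closure contains neither all of T1 = {BFG} nor all of T2 = {ACDEF}, so the common attributes are not a superkey of either fragment. The join is lossy.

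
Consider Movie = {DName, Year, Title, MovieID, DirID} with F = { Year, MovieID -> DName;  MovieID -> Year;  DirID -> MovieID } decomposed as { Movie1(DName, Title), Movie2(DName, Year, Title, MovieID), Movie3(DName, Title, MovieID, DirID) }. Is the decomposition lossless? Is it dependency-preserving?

Lossless test (chase): Rows 2 and 3 agree on MovieID; apply MovieID→Year and equate their Year entries. Row 3 is now all distinguished symbols — the join is lossless.
Dependency preservation: every FD's attributes lie within a single fragment, so each can be enforced locally — preserved.

lossless and dependency-preserving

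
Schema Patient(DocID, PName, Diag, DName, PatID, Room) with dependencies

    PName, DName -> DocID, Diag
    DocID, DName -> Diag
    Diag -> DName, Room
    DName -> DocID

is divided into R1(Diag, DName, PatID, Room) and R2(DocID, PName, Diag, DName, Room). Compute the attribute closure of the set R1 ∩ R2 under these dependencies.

DocID, Diag, DName, Room

R1 ∩ R2 = {Diag, DName, Room}.
DName → DocID applies, adding DocID
Closure: {DocID, Diag, DName, Room}.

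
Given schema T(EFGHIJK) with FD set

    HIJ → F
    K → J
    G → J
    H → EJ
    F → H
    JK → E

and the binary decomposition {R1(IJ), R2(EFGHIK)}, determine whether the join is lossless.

Common attributes: R1 ∩ R2 = {I}.
No dependency enlarges {I}, so (I)⁺ = {I}.
The closure contains neither all of R1 = {IJ} nor all of R2 = {EFGHIK}, so the common attributes are not a superkey of either fragment. The join is lossy.

No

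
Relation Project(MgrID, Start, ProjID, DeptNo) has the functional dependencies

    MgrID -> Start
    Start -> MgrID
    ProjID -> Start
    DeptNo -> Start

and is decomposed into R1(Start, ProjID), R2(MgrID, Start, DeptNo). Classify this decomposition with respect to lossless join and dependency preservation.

Lossless test: (Start)⁺ = {MgrID, Start}, which is a superkey of neither fragment — lossy.
Dependency preservation: every FD's attributes lie within a single fragment, so each can be enforced locally — preserved.

lossy but dependency-preserving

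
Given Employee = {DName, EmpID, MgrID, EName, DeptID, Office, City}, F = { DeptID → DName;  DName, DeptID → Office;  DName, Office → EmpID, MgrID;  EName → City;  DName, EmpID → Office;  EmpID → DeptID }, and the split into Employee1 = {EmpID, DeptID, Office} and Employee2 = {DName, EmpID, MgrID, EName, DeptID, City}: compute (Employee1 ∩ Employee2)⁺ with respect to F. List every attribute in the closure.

DName, EmpID, MgrID, DeptID, Office

Employee1 ∩ Employee2 = {EmpID, DeptID}.
DeptID → DName applies, adding DName
DName, DeptID → Office applies, adding Office
DName, Office → EmpID, MgrID applies, adding MgrID
Closure: {DName, EmpID, MgrID, DeptID, Office}.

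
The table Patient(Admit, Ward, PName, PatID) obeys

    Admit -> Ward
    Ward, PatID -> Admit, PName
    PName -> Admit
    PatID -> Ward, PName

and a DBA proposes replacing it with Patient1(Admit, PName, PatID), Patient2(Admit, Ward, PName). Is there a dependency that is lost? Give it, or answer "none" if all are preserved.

Admit → Ward lies within Patient2.
Ward, PatID → Admit, PName: restricted closure across fragments reaches Admit, PName.
PName → Admit lies within Patient1.
PatID → Ward, PName: restricted closure across fragments reaches Ward, PName.
Every dependency is enforceable on the fragments, so the decomposition is dependency-preserving.

none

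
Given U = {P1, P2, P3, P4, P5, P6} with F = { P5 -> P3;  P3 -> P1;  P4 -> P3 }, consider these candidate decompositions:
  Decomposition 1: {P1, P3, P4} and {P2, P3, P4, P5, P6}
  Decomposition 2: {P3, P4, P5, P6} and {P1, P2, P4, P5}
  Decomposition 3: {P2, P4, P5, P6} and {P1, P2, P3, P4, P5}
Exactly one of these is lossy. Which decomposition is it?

Decomposition 1: common = {P3, P4}, closure = {P1, P3, P4} → lossless.
Decomposition 2: common = {P4, P5}, closure = {P1, P3, P4, P5} → lossy.
Decomposition 3: common = {P2, P4, P5}, closure = {P1, P2, P3, P4, P5} → lossless.

Decomposition 2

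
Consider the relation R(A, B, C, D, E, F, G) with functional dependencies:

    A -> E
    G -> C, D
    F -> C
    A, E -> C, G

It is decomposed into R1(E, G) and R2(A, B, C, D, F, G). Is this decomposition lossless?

No

Common attributes: R1 ∩ R2 = {G}.
Closure of {G}: G → C, D applies, adding C, D. So (G)⁺ = {C, D, G}.
The closure contains neither all of R1 = {E, G} nor all of R2 = {A, B, C, D, F, G}, so the common attributes are not a superkey of either fragment. The join is lossy.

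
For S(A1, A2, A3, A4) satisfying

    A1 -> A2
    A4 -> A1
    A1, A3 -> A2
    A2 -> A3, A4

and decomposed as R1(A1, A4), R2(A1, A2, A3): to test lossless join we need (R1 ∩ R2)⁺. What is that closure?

A1, A2, A3, A4

R1 ∩ R2 = {A1}.
A1 → A2 applies, adding A2
A2 → A3, A4 applies, adding A3, A4
Closure: {A1, A2, A3, A4}.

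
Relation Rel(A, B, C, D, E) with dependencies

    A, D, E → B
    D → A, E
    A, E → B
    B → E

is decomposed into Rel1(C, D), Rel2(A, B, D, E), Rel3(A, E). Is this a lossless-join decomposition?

Yes

Chase test. Columns are A, B, C, D, E; row i has aⱼ where attribute j ∈ Reli, else bᵢⱼ.
Initial tableau (one row per fragment):
  row 1: b11 b12 a3 a4 b15
  row 2: a1 a2 b23 a4 a5
  row 3: a1 b32 b33 b34 a5
Rows 1 and 2 agree on D; apply D→A, E and equate their A, E entries.
Rows 1 and 2 agree on A, E; apply A, E→B and equate their B entries.
Rows 1 and 3 agree on A, E; apply A, E→B and equate their B entries.
Row 1 is now all distinguished symbols — the join is lossless.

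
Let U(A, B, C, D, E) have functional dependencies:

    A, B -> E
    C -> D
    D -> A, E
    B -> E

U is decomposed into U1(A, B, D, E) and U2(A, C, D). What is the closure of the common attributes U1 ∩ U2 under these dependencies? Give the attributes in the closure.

U1 ∩ U2 = {A, D}.
D → A, E applies, adding E
Closure: {A, D, E}.

A, D, E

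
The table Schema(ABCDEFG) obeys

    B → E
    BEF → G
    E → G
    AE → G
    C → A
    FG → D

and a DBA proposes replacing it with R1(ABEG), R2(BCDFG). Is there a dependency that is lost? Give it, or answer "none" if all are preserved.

Check C → A: no single fragment contains all of {AC}, and the restricted closure of {C} across the fragments never reaches {A}.
B → E is preserved.
BEF → G is preserved.
E → G is preserved.
AE → G is preserved.
FG → D is preserved.

C → A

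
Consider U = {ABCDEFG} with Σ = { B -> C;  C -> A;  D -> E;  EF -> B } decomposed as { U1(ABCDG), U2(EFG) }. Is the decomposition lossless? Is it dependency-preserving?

lossy and not dependency-preserving

Lossless test: (G)⁺ = {G}, which is a superkey of neither fragment — lossy.
Dependency preservation: the restricted closure of {D} across the fragments never reaches {E}, so D → E cannot be enforced without a join — not preserved.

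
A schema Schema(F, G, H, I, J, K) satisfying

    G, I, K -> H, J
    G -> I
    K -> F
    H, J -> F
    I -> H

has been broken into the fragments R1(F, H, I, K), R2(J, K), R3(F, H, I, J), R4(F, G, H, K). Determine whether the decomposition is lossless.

Chase test. Columns are F, G, H, I, J, K; row i has aⱼ where attribute j ∈ Ri, else bᵢⱼ.
Initial tableau (one row per fragment):
  row 1: a1 b12 a3 a4 b15 a6
  row 2: b21 b22 b23 b24 a5 a6
  row 3: a1 b32 a3 a4 a5 b36
  row 4: a1 a2 a3 b44 b45 a6
Rows 1 and 2 agree on K; apply K→F and equate their F entries.
No row becomes fully distinguished — the join is lossy.

No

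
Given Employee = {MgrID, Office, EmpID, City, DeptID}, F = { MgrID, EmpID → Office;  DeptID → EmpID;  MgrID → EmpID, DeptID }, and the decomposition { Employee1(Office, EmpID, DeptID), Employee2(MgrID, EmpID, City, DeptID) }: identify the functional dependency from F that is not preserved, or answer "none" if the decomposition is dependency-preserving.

Check MgrID, EmpID → Office: no single fragment contains all of {MgrID, Office, EmpID}, and the restricted closure of {MgrID, EmpID} across the fragments never reaches {Office}.
DeptID → EmpID is preserved.
MgrID → EmpID, DeptID is preserved.

MgrID, EmpID → Office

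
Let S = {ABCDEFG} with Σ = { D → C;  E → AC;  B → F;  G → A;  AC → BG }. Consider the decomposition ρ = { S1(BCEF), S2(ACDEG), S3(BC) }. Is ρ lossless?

Chase test. Columns are ABCDEFG; row i has aⱼ where attribute j ∈ Si, else bᵢⱼ.
Initial tableau (one row per fragment):
  row 1: b11 a2 a3 b14 a5 a6 b17
  row 2: a1 b22 a3 a4 a5 b26 a7
  row 3: b31 a2 a3 b34 b35 b36 b37
Rows 1 and 2 agree on E; apply E→AC and equate their AC entries.
Rows 1 and 3 agree on B; apply B→F and equate their F entries.
Rows 1 and 2 agree on AC; apply AC→BG and equate their BG entries.
Rows 1 and 2 agree on B; apply B→F and equate their F entries.
Row 2 is now all distinguished symbols — the join is lossless.

Yes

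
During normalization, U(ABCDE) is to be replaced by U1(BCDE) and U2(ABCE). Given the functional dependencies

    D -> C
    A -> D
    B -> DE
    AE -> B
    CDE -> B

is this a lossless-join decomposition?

Yes

Common attributes: U1 ∩ U2 = {BCE}.
Closure of {BCE}: B → DE applies, adding D. So (BCE)⁺ = {BCDE}.
This closure contains every attribute of U1, so U1 ∩ U2 → U1. The join is lossless.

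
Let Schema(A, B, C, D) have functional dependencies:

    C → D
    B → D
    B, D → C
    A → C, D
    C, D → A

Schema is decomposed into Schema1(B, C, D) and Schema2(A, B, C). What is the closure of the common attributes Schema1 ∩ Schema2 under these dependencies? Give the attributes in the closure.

A, B, C, D

Schema1 ∩ Schema2 = {B, C}.
C → D applies, adding D
C, D → A applies, adding A
Closure: {A, B, C, D}.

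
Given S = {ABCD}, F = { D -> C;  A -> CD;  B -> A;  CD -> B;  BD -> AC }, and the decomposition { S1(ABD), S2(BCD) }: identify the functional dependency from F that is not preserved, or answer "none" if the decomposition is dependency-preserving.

none

D → C lies within S2.
A → CD: restricted closure across fragments reaches CD.
B → A lies within S1.
CD → B lies within S2.
BD → AC: restricted closure across fragments reaches AC.
Every dependency is enforceable on the fragments, so the decomposition is dependency-preserving.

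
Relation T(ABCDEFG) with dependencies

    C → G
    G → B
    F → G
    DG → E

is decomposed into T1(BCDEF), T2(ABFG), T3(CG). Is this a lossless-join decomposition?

No

Chase test. Columns are ABCDEFG; row i has aⱼ where attribute j ∈ Ti, else bᵢⱼ.
Initial tableau (one row per fragment):
  row 1: b11 a2 a3 a4 a5 a6 b17
  row 2: a1 a2 b23 b24 b25 a6 a7
  row 3: b31 b32 a3 b34 b35 b36 a7
Rows 1 and 3 agree on C; apply C→G and equate their G entries.
Rows 1 and 3 agree on G; apply G→B and equate their B entries.
No row becomes fully distinguished — the join is lossy.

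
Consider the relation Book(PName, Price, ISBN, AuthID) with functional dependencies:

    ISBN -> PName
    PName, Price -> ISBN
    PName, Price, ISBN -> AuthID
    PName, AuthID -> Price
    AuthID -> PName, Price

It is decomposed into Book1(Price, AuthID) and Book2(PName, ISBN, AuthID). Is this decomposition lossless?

Common attributes: Book1 ∩ Book2 = {AuthID}.
Closure of {AuthID}: AuthID → PName, Price applies, adding PName, Price; PName, Price → ISBN applies, adding ISBN. So (AuthID)⁺ = {PName, Price, ISBN, AuthID}.
This closure contains every attribute of Book1, so Book1 ∩ Book2 → Book1. The join is lossless.

Yes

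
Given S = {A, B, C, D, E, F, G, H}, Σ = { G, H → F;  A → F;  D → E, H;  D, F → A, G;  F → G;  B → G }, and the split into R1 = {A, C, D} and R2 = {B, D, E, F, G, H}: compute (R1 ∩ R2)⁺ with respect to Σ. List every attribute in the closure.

D, E, H

R1 ∩ R2 = {D}.
D → E, H applies, adding E, H
Closure: {D, E, H}.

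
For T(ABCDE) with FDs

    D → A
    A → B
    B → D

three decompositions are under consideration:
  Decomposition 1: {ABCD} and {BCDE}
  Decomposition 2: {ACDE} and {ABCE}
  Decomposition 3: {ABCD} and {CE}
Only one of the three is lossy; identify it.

Decomposition 1: common = {BCD}, closure = {ABCD} → lossless.
Decomposition 2: common = {ACE}, closure = {ABCDE} → lossless.
Decomposition 3: common = {C}, closure = {C} → lossy.

Decomposition 3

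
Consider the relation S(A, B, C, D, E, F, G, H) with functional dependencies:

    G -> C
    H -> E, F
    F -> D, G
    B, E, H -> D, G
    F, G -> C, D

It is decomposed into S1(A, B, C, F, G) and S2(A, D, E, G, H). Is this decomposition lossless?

No

Common attributes: S1 ∩ S2 = {A, G}.
Closure of {A, G}: G → C applies, adding C. So (A, G)⁺ = {A, C, G}.
The closure contains neither all of S1 = {A, B, C, F, G} nor all of S2 = {A, D, E, G, H}, so the common attributes are not a superkey of either fragment. The join is lossy.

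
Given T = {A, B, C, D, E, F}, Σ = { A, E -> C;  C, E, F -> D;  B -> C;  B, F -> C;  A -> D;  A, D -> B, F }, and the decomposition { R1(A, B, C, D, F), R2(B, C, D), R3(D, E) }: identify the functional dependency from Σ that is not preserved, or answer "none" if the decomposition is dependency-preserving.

C, E, F -> D

Check C, E, F → D: no single fragment contains all of {C, D, E, F}, and the restricted closure of {C, E, F} across the fragments never reaches {D}.
A, E → C is preserved.
B → C is preserved.
B, F → C is preserved.
A → D is preserved.
A, D → B, F is preserved.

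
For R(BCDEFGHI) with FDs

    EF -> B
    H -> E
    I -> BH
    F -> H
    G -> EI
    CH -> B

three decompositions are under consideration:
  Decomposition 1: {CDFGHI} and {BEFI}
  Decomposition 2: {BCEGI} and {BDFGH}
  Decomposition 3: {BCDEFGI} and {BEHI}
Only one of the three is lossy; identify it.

Decomposition 2

Decomposition 1: common = {FI}, closure = {BEFHI} → lossless.
Decomposition 2: common = {BG}, closure = {BEGHI} → lossy.
Decomposition 3: common = {BEI}, closure = {BEHI} → lossless.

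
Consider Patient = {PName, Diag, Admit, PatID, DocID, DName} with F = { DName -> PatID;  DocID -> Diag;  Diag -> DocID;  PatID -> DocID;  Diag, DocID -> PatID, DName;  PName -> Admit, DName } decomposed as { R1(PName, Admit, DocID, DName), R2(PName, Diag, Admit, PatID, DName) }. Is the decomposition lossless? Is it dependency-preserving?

Lossless test: (PName, Admit, DName)⁺ = {PName, Diag, Admit, PatID, DocID, DName}, which contains all of one fragment — lossless.
Dependency preservation: DocID → Diag; Diag → DocID; PatID → DocID; Diag, DocID → PatID, DName are not contained in any single fragment, but the restricted closure of each left-hand side across the fragments still reaches the right-hand side; the remaining FDs each lie inside some fragment. All dependencies are preserved.

lossless and dependency-preserving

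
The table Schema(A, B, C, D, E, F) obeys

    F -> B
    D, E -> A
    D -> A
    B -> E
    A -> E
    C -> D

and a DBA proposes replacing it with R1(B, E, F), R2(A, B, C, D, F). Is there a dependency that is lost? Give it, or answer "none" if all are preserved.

A -> E

Check A → E: no single fragment contains all of {A, E}, and the restricted closure of {A} across the fragments never reaches {E}.
F → B is preserved.
D, E → A is preserved.
D → A is preserved.
B → E is preserved.
C → D is preserved.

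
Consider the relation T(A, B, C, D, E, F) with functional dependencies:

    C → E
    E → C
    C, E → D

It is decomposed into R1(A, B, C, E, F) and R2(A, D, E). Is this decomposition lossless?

Yes

Common attributes: R1 ∩ R2 = {A, E}.
Closure of {A, E}: E → C applies, adding C; C, E → D applies, adding D. So (A, E)⁺ = {A, C, D, E}.
This closure contains every attribute of R2, so R1 ∩ R2 → R2. The join is lossless.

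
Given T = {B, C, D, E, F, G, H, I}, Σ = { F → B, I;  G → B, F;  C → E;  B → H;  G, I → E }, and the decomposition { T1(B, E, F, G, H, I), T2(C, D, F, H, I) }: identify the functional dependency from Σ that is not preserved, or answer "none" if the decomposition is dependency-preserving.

Check C → E: no single fragment contains all of {C, E}, and the restricted closure of {C} across the fragments never reaches {E}.
F → B, I is preserved.
G → B, F is preserved.
B → H is preserved.
G, I → E is preserved.

C → E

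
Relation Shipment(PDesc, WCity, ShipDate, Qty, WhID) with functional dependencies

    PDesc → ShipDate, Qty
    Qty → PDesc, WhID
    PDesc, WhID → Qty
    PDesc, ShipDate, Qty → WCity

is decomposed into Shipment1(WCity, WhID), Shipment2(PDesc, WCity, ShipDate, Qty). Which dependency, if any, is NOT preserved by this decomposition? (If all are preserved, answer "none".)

Check Qty → PDesc, WhID: no single fragment contains all of {PDesc, Qty, WhID}, and the restricted closure of {Qty} across the fragments never reaches {PDesc, WhID}.
PDesc → ShipDate, Qty is preserved.
PDesc, WhID → Qty is preserved.
PDesc, ShipDate, Qty → WCity is preserved.

Qty → PDesc, WhID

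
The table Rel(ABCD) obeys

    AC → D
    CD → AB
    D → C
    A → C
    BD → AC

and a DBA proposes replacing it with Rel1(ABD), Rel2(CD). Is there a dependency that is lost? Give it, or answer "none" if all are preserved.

AC → D: restricted closure across fragments reaches D.
CD → AB: restricted closure across fragments reaches AB.
D → C lies within Rel2.
A → C: restricted closure across fragments reaches C.
BD → AC: restricted closure across fragments reaches AC.
Every dependency is enforceable on the fragments, so the decomposition is dependency-preserving.

none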